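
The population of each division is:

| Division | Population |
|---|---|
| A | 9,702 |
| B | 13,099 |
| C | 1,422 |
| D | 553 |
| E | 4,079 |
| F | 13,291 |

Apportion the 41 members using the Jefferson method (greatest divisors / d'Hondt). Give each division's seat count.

Standard divisor 42146/41 ≈ 1027.951; standard quotas: A 9.438, B 12.743, C 1.383, D 0.538, E 3.968, F 12.930.
Rounding down gives 9, 12, 1, 0, 3, 12 = 37 seats, so the divisor must be adjusted.
With modified divisor 960: modified quotas A 10.106, B 13.645, C 1.481, D 0.576, E 4.249, F 13.845.
Rounding down: A 10, B 13, C 1, D 0, E 4, F 13 (total 41).

A 10; B 13; C 1; D 0; E 4; F 13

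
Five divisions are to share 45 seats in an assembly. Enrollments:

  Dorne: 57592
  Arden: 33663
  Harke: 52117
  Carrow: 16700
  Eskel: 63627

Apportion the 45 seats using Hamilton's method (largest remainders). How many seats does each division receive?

The standard divisor is 223699/45 ≈ 4971.089.
Standard quotas: Dorne 11.5854, Arden 6.7718, Harke 10.4840, Carrow 3.3594, Eskel 12.7994.
Lower quotas: Dorne 11, Arden 6, Harke 10, Carrow 3, Eskel 12 (sum 42, leaving 3 seats).
Remainders in descending order: Eskel 0.7994, Arden 0.7718, Dorne 0.5854, Harke 0.4840, Carrow 0.3594.
The surplus seats go to Eskel, Arden, Dorne.

Dorne 12; Arden 7; Harke 10; Carrow 3; Eskel 13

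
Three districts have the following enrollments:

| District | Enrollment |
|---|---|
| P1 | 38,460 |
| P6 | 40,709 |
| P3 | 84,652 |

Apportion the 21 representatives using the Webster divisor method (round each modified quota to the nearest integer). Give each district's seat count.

Standard divisor 163821/21 ≈ 7801; standard quotas: P1 4.930, P6 5.218, P3 10.851.
Rounding to the nearest integer gives P1 5, P6 5, P3 11 — total 21, matching the house size, so no adjustment is needed.

P1: 5, P6: 5, P3: 11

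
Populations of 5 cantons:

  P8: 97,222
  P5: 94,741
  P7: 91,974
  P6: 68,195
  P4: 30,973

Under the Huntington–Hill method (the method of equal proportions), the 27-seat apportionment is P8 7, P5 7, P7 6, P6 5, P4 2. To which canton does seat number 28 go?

Priority for the next seat is population ÷ (√(s·(s+1))).
Priorities: P8 12991.836, P5 12660.299, P7 14191.896, P6 12450.647, P4 12644.674.
Highest priority: P7.

P7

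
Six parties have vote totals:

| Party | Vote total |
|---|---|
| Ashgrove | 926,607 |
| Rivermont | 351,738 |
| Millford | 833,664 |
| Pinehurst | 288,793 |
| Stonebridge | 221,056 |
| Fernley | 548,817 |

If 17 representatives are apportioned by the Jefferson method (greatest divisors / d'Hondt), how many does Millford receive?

5

Standard divisor 3170675/17 ≈ 186510.294; standard quotas: Ashgrove 4.968, Rivermont 1.886, Millford 4.470, Pinehurst 1.548, Stonebridge 1.185, Fernley 2.943.
Rounding down gives 4, 1, 4, 1, 1, 2 = 13 seats, so the divisor must be adjusted.
With modified divisor 160600: modified quotas Ashgrove 5.770, Rivermont 2.190, Millford 5.191, Pinehurst 1.798, Stonebridge 1.376, Fernley 3.417.
Rounding down: Ashgrove 5, Rivermont 2, Millford 5, Pinehurst 1, Stonebridge 1, Fernley 3 (total 17).
Millford receives 5.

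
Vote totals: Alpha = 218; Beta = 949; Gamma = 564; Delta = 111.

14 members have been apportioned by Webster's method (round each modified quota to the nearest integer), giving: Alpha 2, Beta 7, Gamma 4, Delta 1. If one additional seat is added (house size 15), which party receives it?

Beta

Priority for the next seat is population ÷ (current seats + 0.5).
Priorities: Alpha 87.200, Beta 126.533, Gamma 125.333, Delta 74.000.
Highest priority: Beta.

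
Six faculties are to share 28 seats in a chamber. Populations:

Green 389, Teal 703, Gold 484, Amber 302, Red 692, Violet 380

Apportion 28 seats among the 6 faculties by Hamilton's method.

Green=4; Teal=7; Gold=4; Amber=3; Red=6; Violet=4

Standard divisor: 2950 ÷ 28 ≈ 105.357.
Standard quotas: Green 3.692, Teal 6.673, Gold 4.594, Amber 2.866, Red 6.568, Violet 3.607.
Lower quotas: Green 3, Teal 6, Gold 4, Amber 2, Red 6, Violet 3 (sum 24, leaving 4 seats).
Remainders in descending order: Amber 0.866, Green 0.692, Teal 0.673, Violet 0.607, Gold 0.594, Red 0.568.
The surplus seats go to Amber, Green, Teal, Violet.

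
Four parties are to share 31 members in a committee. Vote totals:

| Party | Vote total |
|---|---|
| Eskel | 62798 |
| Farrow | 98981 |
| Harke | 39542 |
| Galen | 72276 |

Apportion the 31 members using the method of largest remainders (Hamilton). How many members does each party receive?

The standard divisor is 273597/31 ≈ 8825.71.
Standard quotas: Eskel 7.1153, Farrow 11.2151, Harke 4.4803, Galen 8.1893.
Lower quotas: Eskel 7, Farrow 11, Harke 4, Galen 8 (sum 30, leaving 1 seat).
Remainders in descending order: Harke 0.4803, Farrow 0.2151, Galen 0.1893, Eskel 0.1153.
Largest remainder: Harke receives the extra seat.

Eskel=7, Farrow=11, Harke=5, Galen=8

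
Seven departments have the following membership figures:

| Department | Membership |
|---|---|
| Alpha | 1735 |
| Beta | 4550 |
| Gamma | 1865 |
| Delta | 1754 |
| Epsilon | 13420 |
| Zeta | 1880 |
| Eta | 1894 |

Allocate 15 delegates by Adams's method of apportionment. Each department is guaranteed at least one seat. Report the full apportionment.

Standard divisor 27098/15 ≈ 1806.533; standard quotas: Alpha 0.960, Beta 2.519, Gamma 1.032, Delta 0.971, Epsilon 7.429, Zeta 1.041, Eta 1.048.
Rounding up gives 1, 3, 2, 1, 8, 2, 2 = 19 seats, so the divisor must be adjusted.
With modified divisor 2100: modified quotas Alpha 0.826, Beta 2.167, Gamma 0.888, Delta 0.835, Epsilon 6.390, Zeta 0.895, Eta 0.902.
Rounding up: Alpha 1, Beta 3, Gamma 1, Delta 1, Epsilon 7, Zeta 1, Eta 1 (total 15).

Alpha: 1, Beta: 3, Gamma: 1, Delta: 1, Epsilon: 7, Zeta: 1, Eta: 1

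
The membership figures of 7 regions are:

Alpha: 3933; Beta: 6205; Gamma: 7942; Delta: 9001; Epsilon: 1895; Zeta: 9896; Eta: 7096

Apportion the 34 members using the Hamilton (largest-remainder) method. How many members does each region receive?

The standard divisor is 45968/34 = 1352.
Standard quotas: Alpha 2.9090, Beta 4.5895, Gamma 5.8743, Delta 6.6575, Epsilon 1.4016, Zeta 7.3195, Eta 5.2485.
Lower quotas: Alpha 2, Beta 4, Gamma 5, Delta 6, Epsilon 1, Zeta 7, Eta 5 (sum 30, leaving 4 seats).
Remainders in descending order: Alpha 0.9090, Gamma 0.8743, Delta 0.6575, Beta 0.5895, Epsilon 0.4016, Zeta 0.3195, Eta 0.2485.
The surplus seats go to Alpha, Gamma, Delta, Beta.

Alpha 3, Beta 5, Gamma 6, Delta 7, Epsilon 1, Zeta 7, Eta 5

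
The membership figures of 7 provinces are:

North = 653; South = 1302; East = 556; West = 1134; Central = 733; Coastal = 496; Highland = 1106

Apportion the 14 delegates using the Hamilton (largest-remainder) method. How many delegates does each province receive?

Standard divisor: 5980 ÷ 14 ≈ 427.143.
Standard quotas: North 1.529, South 3.048, East 1.302, West 2.655, Central 1.716, Coastal 1.161, Highland 2.589.
Lower quotas: North 1, South 3, East 1, West 2, Central 1, Coastal 1, Highland 2 (sum 11, leaving 3 seats).
Remainders in descending order: Central 0.716, West 0.655, Highland 0.589, North 0.529, East 0.302, Coastal 0.161, South 0.048.
Largest remainders: Central, West, Highland receive the extra seats.

North=1, South=3, East=1, West=3, Central=2, Coastal=1, Highland=3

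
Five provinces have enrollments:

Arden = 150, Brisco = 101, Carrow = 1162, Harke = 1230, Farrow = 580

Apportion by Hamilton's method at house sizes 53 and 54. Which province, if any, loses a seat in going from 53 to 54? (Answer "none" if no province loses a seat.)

At 53 seats: Arden 2, Brisco 2, Carrow 19, Harke 20, Farrow 10.
At 54 seats: Arden 2, Brisco 2, Carrow 19, Harke 21, Farrow 10.
No province's allocation decreased.

none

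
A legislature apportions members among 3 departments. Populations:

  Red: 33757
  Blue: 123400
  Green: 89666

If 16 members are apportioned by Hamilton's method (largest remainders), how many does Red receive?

2

Total 246823; standard divisor 246823/16 ≈ 15426.438.
Standard quotas: Red 2.1883, Blue 7.9993, Green 5.8125.
Lower quotas: Red 2, Blue 7, Green 5 (sum 14, leaving 2 seats).
Remainders in descending order: Blue 0.9993, Green 0.8125, Red 0.1883.
The surplus seats go to Blue, Green.
Red receives 2.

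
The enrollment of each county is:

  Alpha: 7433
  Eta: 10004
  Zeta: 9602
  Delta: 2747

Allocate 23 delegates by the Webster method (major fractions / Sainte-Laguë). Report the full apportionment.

Standard divisor 29786/23 ≈ 1295.043; standard quotas: Alpha 5.740, Eta 7.725, Zeta 7.414, Delta 2.121.
Rounding to the nearest integer gives Alpha 6, Eta 8, Zeta 7, Delta 2 — total 23, matching the house size, so no adjustment is needed.

Alpha=6, Eta=8, Zeta=7, Delta=2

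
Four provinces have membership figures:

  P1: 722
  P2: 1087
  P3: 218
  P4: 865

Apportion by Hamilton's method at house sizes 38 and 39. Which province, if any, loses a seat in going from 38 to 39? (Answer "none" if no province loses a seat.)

At 38 seats: P1 10, P2 14, P3 3, P4 11.
At 39 seats: P1 10, P2 14, P3 3, P4 12.
No province's allocation decreased.

none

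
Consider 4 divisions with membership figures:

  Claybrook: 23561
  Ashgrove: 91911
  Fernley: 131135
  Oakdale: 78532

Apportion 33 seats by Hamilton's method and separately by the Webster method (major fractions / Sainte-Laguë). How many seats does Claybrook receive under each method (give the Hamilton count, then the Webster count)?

3 and 2

Hamilton: Claybrook 3, Ashgrove 9, Fernley 13, Oakdale 8.
Webster: Claybrook 2, Ashgrove 9, Fernley 14, Oakdale 8.
Claybrook gets 3 under Hamilton and 2 under Webster.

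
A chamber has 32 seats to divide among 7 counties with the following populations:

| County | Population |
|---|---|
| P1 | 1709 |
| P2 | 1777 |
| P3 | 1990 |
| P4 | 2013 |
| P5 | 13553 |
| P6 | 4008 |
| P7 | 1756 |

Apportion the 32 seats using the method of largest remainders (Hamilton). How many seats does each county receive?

P1 2, P2 2, P3 2, P4 3, P5 16, P6 5, P7 2

The standard divisor is 26806/32 ≈ 837.688.
Standard quotas: P1 2.0401, P2 2.1213, P3 2.3756, P4 2.4030, P5 16.1791, P6 4.7846, P7 2.0962.
Lower quotas: P1 2, P2 2, P3 2, P4 2, P5 16, P6 4, P7 2 (sum 30, leaving 2 seats).
Remainders in descending order: P6 0.7846, P4 0.4030, P3 0.3756, P5 0.1791, P2 0.1213, P7 0.0962, P1 0.0401.
The surplus seats go to P6, P4.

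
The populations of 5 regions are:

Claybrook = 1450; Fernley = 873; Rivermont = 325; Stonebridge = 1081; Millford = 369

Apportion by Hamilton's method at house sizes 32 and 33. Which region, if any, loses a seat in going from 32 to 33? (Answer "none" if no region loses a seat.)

Rivermont

At 32 seats: Claybrook 11, Fernley 7, Rivermont 3, Stonebridge 8, Millford 3.
At 33 seats: Claybrook 12, Fernley 7, Rivermont 2, Stonebridge 9, Millford 3.
Rivermont drops from 3 to 2.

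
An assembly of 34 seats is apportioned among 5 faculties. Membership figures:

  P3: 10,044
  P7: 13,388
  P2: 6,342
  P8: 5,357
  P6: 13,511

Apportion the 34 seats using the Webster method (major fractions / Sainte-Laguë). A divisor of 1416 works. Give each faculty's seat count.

P3=7, P7=9, P2=4, P8=4, P6=10

With modified divisor 1416: modified quotas P3 7.093, P7 9.455, P2 4.479, P8 3.783, P6 9.542.
Rounding to the nearest integer: P3 7, P7 9, P2 4, P8 4, P6 10 (total 34).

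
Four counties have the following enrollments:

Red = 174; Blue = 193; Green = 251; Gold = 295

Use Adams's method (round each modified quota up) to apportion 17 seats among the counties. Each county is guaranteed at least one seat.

Red 3; Blue 4; Green 5; Gold 5

Standard divisor 913/17 ≈ 53.706; standard quotas: Red 3.240, Blue 3.594, Green 4.674, Gold 5.493.
Rounding up gives 4, 4, 5, 6 = 19 seats, so the divisor must be adjusted.
With modified divisor 60: modified quotas Red 2.900, Blue 3.217, Green 4.183, Gold 4.917.
Rounding up: Red 3, Blue 4, Green 5, Gold 5 (total 17).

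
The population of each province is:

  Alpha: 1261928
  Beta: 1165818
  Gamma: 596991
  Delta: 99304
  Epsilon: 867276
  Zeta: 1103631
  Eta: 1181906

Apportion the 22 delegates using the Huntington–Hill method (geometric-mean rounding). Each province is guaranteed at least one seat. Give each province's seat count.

With divisor 300383: modified quotas Alpha 4.201, Beta 3.881, Gamma 1.987, Delta 0.331, Epsilon 2.887, Zeta 3.674, Eta 3.935.
Geometric-mean thresholds: Alpha √(4·5)=4.472, Beta √(3·4)=3.464, Gamma √(1·2)=1.414, Delta (min 1), Epsilon √(2·3)=2.449, Zeta √(3·4)=3.464, Eta √(3·4)=3.464.
Each quota rounded against its threshold gives Alpha 4, Beta 4, Gamma 2, Delta 1, Epsilon 3, Zeta 4, Eta 4 (total 22).

Alpha 4, Beta 4, Gamma 2, Delta 1, Epsilon 3, Zeta 4, Eta 4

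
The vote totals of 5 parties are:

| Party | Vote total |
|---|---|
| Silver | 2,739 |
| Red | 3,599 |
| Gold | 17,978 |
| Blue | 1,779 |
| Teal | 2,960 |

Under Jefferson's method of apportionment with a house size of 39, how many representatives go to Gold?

Standard divisor 29055/39 ≈ 745; standard quotas: Silver 3.677, Red 4.831, Gold 24.132, Blue 2.388, Teal 3.973.
Rounding down gives 3, 4, 24, 2, 3 = 36 seats, so the divisor must be adjusted.
With modified divisor 700: modified quotas Silver 3.913, Red 5.141, Gold 25.683, Blue 2.541, Teal 4.229.
Rounding down: Silver 3, Red 5, Gold 25, Blue 2, Teal 4 (total 39).
Gold receives 25.

25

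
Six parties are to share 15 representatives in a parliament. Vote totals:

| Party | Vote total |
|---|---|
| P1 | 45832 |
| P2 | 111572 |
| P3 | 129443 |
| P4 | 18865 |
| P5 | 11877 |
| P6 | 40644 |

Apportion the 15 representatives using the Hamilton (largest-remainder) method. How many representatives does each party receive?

Total 358233; standard divisor 358233/15 ≈ 23882.2.
Standard quotas: P1 1.9191, P2 4.6718, P3 5.4201, P4 0.7899, P5 0.4973, P6 1.7019.
Lower quotas: P1 1, P2 4, P3 5, P4 0, P5 0, P6 1 (sum 11, leaving 4 seats).
Remainders in descending order: P1 0.9191, P4 0.7899, P6 0.7019, P2 0.6718, P5 0.4973, P3 0.4201.
The surplus seats go to P1, P4, P6, P2.

P1 2, P2 5, P3 5, P4 1, P5 0, P6 2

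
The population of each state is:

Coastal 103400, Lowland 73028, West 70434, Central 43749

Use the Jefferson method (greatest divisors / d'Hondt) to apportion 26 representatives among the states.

Coastal 9, Lowland 7, West 6, Central 4

Standard divisor 290611/26 ≈ 11177.346; standard quotas: Coastal 9.251, Lowland 6.534, West 6.301, Central 3.914.
Rounding down gives 9, 6, 6, 3 = 24 seats, so the divisor must be adjusted.
With modified divisor 10400: modified quotas Coastal 9.942, Lowland 7.022, West 6.772, Central 4.207.
Rounding down: Coastal 9, Lowland 7, West 6, Central 4 (total 26).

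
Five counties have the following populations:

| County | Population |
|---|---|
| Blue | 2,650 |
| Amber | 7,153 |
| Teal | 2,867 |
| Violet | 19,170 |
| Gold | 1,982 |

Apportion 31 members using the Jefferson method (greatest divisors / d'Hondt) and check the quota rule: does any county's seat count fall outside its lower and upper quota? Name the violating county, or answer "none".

Standard quotas: Blue 2.429, Amber 6.556, Teal 2.628, Violet 17.571, Gold 1.817.
Jefferson allocation: Blue 2, Amber 7, Teal 2, Violet 19, Gold 1.
Violet has quota 17.571 (lower 17, upper 18) but receives 19 — outside the quota interval.

Violet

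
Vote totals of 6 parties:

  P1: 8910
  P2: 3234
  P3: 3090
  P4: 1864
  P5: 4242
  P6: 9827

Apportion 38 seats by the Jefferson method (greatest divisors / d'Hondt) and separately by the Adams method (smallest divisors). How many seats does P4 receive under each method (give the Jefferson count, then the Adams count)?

2 and 3

Jefferson: P1 11, P2 4, P3 4, P4 2, P5 5, P6 12.
Adams: P1 10, P2 4, P3 4, P4 3, P5 5, P6 12.
P4 gets 2 under Jefferson and 3 under Adams.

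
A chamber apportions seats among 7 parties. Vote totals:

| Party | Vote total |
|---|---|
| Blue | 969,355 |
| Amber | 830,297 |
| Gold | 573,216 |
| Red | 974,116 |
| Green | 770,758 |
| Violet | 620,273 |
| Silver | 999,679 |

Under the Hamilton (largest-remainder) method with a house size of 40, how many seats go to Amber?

Standard divisor: 5737694 ÷ 40 ≈ 143442.35.
Standard quotas: Blue 6.7578, Amber 5.7884, Gold 3.9961, Red 6.7910, Green 5.3733, Violet 4.3242, Silver 6.9692.
Lower quotas: Blue 6, Amber 5, Gold 3, Red 6, Green 5, Violet 4, Silver 6 (sum 35, leaving 5 seats).
Remainders in descending order: Gold 0.9961, Silver 0.9692, Red 0.7910, Amber 0.7884, Blue 0.7578, Green 0.3733, Violet 0.3242.
Largest remainders: Gold, Silver, Red, Amber, Blue receive the extra seats.
Amber receives 6.

6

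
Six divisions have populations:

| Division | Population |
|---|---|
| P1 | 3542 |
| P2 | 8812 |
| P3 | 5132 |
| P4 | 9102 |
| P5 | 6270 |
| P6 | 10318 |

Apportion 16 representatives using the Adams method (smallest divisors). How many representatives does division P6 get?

4

Standard divisor 43176/16 ≈ 2698.5; standard quotas: P1 1.313, P2 3.266, P3 1.902, P4 3.373, P5 2.324, P6 3.824.
Rounding up gives 2, 4, 2, 4, 3, 4 = 19 seats, so the divisor must be adjusted.
With modified divisor 3300: modified quotas P1 1.073, P2 2.670, P3 1.555, P4 2.758, P5 1.900, P6 3.127.
Rounding up: P1 2, P2 3, P3 2, P4 3, P5 2, P6 4 (total 16).
P6 receives 4.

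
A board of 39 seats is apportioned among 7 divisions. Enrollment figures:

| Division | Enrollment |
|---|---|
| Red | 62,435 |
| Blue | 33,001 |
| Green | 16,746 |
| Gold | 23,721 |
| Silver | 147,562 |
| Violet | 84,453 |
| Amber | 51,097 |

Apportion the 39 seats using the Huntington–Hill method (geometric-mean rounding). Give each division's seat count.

Red: 6; Blue: 3; Green: 2; Gold: 2; Silver: 13; Violet: 8; Amber: 5

With divisor 11112: modified quotas Red 5.619, Blue 2.970, Green 1.507, Gold 2.135, Silver 13.280, Violet 7.600, Amber 4.598.
Geometric-mean thresholds: Red √(5·6)=5.477, Blue √(2·3)=2.449, Green √(1·2)=1.414, Gold √(2·3)=2.449, Silver √(13·14)=13.491, Violet √(7·8)=7.483, Amber √(4·5)=4.472.
Each quota rounded against its threshold gives Red 6, Blue 3, Green 2, Gold 2, Silver 13, Violet 8, Amber 5 (total 39).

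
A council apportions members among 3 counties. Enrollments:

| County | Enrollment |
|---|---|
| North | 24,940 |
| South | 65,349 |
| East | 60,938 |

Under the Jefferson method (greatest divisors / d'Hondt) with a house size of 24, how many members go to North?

4

Standard divisor 151227/24 ≈ 6301.125; standard quotas: North 3.958, South 10.371, East 9.671.
Rounding down gives 3, 10, 9 = 22 seats, so the divisor must be adjusted.
With modified divisor 6000: modified quotas North 4.157, South 10.892, East 10.156.
Rounding down: North 4, South 10, East 10 (total 24).
North receives 4.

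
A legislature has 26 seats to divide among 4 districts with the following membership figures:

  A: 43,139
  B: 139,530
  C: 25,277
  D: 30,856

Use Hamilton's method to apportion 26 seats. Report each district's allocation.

A: 5; B: 15; C: 3; D: 3

Standard divisor: 238802 ÷ 26 ≈ 9184.692.
Standard quotas: A 4.6968, B 15.1916, C 2.7521, D 3.3595.
Lower quotas: A 4, B 15, C 2, D 3 (sum 24, leaving 2 seats).
Remainders in descending order: C 0.7521, A 0.6968, D 0.3595, B 0.1916.
The surplus seats go to C, A.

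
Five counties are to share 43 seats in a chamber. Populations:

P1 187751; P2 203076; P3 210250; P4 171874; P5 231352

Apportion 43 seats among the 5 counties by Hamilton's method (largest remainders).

P1 8, P2 9, P3 9, P4 7, P5 10

Total 1004303; standard divisor 1004303/43 ≈ 23355.884.
Standard quotas: P1 8.0387, P2 8.6949, P3 9.0020, P4 7.3589, P5 9.9055.
Lower quotas: P1 8, P2 8, P3 9, P4 7, P5 9 (sum 41, leaving 2 seats).
Remainders in descending order: P5 0.9055, P2 0.6949, P4 0.3589, P1 0.0387, P3 0.0020.
Largest remainders: P5, P2 receive the extra seats.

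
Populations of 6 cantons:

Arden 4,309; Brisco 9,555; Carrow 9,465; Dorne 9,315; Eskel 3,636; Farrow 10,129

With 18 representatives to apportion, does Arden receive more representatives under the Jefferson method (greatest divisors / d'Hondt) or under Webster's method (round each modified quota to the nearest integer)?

Webster

Jefferson: Arden 1, Brisco 4, Carrow 4, Dorne 4, Eskel 1, Farrow 4.
Webster: Arden 2, Brisco 4, Carrow 4, Dorne 3, Eskel 1, Farrow 4.
Arden gets 1 under Jefferson and 2 under Webster.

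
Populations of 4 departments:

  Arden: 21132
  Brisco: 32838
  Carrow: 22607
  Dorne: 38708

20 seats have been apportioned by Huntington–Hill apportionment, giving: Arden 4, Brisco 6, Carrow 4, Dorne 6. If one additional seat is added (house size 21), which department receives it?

Dorne

Priority for the next seat is population ÷ (√(s·(s+1))).
Priorities: Arden 4725.259, Brisco 5067.013, Carrow 5055.079, Dorne 5972.774.
Highest priority: Dorne.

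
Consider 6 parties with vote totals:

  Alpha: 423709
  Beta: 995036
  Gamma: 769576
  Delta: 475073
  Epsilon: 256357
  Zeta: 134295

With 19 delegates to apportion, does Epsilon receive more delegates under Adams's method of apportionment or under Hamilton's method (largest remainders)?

Adams: Alpha 3, Beta 6, Gamma 4, Delta 3, Epsilon 2, Zeta 1.
Hamilton: Alpha 3, Beta 6, Gamma 5, Delta 3, Epsilon 1, Zeta 1.
Epsilon gets 2 under Adams and 1 under Hamilton.

Adams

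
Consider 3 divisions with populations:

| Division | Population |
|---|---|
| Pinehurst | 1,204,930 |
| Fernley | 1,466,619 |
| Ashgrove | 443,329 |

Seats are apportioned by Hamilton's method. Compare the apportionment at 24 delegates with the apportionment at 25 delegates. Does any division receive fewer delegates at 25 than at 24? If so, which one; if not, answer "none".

At 24 seats: Pinehurst 9, Fernley 11, Ashgrove 4.
At 25 seats: Pinehurst 10, Fernley 12, Ashgrove 3.
Ashgrove drops from 4 to 3.

Ashgrove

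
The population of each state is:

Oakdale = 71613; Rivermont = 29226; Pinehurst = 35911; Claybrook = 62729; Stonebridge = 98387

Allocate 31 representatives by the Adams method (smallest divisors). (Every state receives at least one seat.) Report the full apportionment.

Oakdale 7, Rivermont 3, Pinehurst 4, Claybrook 7, Stonebridge 10

Standard divisor 297866/31 ≈ 9608.581; standard quotas: Oakdale 7.453, Rivermont 3.042, Pinehurst 3.737, Claybrook 6.528, Stonebridge 10.239.
Rounding up gives 8, 4, 4, 7, 11 = 34 seats, so the divisor must be adjusted.
With modified divisor 10300: modified quotas Oakdale 6.953, Rivermont 2.837, Pinehurst 3.487, Claybrook 6.090, Stonebridge 9.552.
Rounding up: Oakdale 7, Rivermont 3, Pinehurst 4, Claybrook 7, Stonebridge 10 (total 31).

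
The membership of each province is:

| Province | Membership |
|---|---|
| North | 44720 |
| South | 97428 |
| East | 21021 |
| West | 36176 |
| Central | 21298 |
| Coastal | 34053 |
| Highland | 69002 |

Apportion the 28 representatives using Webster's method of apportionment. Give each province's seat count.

Standard divisor 323698/28 ≈ 11560.643; standard quotas: North 3.868, South 8.428, East 1.818, West 3.129, Central 1.842, Coastal 2.946, Highland 5.969.
Rounding to the nearest integer gives North 4, South 8, East 2, West 3, Central 2, Coastal 3, Highland 6 — total 28, matching the house size, so no adjustment is needed.

North 4, South 8, East 2, West 3, Central 2, Coastal 3, Highland 6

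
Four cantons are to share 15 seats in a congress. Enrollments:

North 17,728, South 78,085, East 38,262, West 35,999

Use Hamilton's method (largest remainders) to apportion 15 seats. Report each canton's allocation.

The standard divisor is 170074/15 ≈ 11338.267.
Standard quotas: North 1.5636, South 6.8869, East 3.3746, West 3.1750.
Lower quotas: North 1, South 6, East 3, West 3 (sum 13, leaving 2 seats).
Remainders in descending order: South 0.8869, North 0.5636, East 0.3746, West 0.1750.
Largest remainders: South, North receive the extra seats.

North: 2; South: 7; East: 3; West: 3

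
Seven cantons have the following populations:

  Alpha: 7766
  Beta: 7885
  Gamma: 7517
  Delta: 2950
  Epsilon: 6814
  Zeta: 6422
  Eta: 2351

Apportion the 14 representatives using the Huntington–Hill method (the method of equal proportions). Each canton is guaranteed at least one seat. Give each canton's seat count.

Alpha: 3, Beta: 3, Gamma: 2, Delta: 1, Epsilon: 2, Zeta: 2, Eta: 1

With divisor 3120: modified quotas Alpha 2.489, Beta 2.527, Gamma 2.409, Delta 0.946, Epsilon 2.184, Zeta 2.058, Eta 0.754.
Geometric-mean thresholds: Alpha √(2·3)=2.449, Beta √(2·3)=2.449, Gamma √(2·3)=2.449, Delta (min 1), Epsilon √(2·3)=2.449, Zeta √(2·3)=2.449, Eta (min 1).
Each quota rounded against its threshold gives Alpha 3, Beta 3, Gamma 2, Delta 1, Epsilon 2, Zeta 2, Eta 1 (total 14).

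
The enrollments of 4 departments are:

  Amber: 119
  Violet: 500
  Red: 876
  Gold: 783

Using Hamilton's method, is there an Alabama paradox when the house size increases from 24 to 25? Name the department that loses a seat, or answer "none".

At 24 seats: Amber 1, Violet 6, Red 9, Gold 8.
At 25 seats: Amber 1, Violet 5, Red 10, Gold 9.
Violet drops from 6 to 5.

Violet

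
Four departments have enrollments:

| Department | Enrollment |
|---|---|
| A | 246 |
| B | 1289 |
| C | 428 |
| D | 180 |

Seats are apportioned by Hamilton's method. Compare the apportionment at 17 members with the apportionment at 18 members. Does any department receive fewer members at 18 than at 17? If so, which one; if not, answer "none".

At 17 seats: A 2, B 10, C 3, D 2.
At 18 seats: A 2, B 11, C 4, D 1.
D drops from 2 to 1.

D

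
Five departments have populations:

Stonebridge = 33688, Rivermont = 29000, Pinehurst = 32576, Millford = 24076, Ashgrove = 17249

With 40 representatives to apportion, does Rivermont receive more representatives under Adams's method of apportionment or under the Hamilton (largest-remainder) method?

Adams: Stonebridge 10, Rivermont 9, Pinehurst 9, Millford 7, Ashgrove 5.
Hamilton: Stonebridge 10, Rivermont 8, Pinehurst 10, Millford 7, Ashgrove 5.
Rivermont gets 9 under Adams and 8 under Hamilton.

Adams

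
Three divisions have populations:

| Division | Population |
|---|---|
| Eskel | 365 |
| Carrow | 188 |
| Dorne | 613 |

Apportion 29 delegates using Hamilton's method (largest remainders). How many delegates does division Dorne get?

15

Standard divisor: 1166 ÷ 29 ≈ 40.207.
Standard quotas: Eskel 9.078, Carrow 4.676, Dorne 15.246.
Lower quotas: Eskel 9, Carrow 4, Dorne 15 (sum 28, leaving 1 seat).
Remainders in descending order: Carrow 0.676, Dorne 0.246, Eskel 0.078.
The surplus seat goes to Carrow.
Dorne receives 15.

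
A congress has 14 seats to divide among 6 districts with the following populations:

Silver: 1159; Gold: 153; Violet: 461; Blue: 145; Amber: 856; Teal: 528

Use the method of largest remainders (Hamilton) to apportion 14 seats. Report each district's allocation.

Total 3302; standard divisor 3302/14 ≈ 235.857.
Standard quotas: Silver 4.914, Gold 0.649, Violet 1.955, Blue 0.615, Amber 3.629, Teal 2.239.
Lower quotas: Silver 4, Gold 0, Violet 1, Blue 0, Amber 3, Teal 2 (sum 10, leaving 4 seats).
Remainders in descending order: Violet 0.955, Silver 0.914, Gold 0.649, Amber 0.629, Blue 0.615, Teal 0.239.
The surplus seats go to Violet, Silver, Gold, Amber.

Silver=5, Gold=1, Violet=2, Blue=0, Amber=4, Teal=2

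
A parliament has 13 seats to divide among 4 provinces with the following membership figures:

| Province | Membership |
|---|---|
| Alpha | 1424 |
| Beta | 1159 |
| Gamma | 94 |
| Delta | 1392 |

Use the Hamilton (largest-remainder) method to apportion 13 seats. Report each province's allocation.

Alpha 5, Beta 4, Gamma 0, Delta 4

Total 4069; standard divisor 4069/13 = 313.
Standard quotas: Alpha 4.550, Beta 3.703, Gamma 0.300, Delta 4.447.
Lower quotas: Alpha 4, Beta 3, Gamma 0, Delta 4 (sum 11, leaving 2 seats).
Remainders in descending order: Beta 0.703, Alpha 0.550, Delta 0.447, Gamma 0.300.
The surplus seats go to Beta, Alpha.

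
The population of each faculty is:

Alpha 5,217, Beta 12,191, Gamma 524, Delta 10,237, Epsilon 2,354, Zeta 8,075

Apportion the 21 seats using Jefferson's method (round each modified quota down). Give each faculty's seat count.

Alpha 3; Beta 7; Gamma 0; Delta 6; Epsilon 1; Zeta 4

Standard divisor 38598/21 ≈ 1838; standard quotas: Alpha 2.838, Beta 6.633, Gamma 0.285, Delta 5.570, Epsilon 1.281, Zeta 4.393.
Rounding down gives 2, 6, 0, 5, 1, 4 = 18 seats, so the divisor must be adjusted.
With modified divisor 1700: modified quotas Alpha 3.069, Beta 7.171, Gamma 0.308, Delta 6.022, Epsilon 1.385, Zeta 4.750.
Rounding down: Alpha 3, Beta 7, Gamma 0, Delta 6, Epsilon 1, Zeta 4 (total 21).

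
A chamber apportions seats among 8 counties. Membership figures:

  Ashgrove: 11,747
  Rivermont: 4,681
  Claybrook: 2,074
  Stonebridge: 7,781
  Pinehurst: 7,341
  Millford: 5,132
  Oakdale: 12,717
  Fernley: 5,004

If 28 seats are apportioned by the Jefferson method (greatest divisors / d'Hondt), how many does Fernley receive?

2

Standard divisor 56477/28 ≈ 2017.036; standard quotas: Ashgrove 5.824, Rivermont 2.321, Claybrook 1.028, Stonebridge 3.858, Pinehurst 3.639, Millford 2.544, Oakdale 6.305, Fernley 2.481.
Rounding down gives 5, 2, 1, 3, 3, 2, 6, 2 = 24 seats, so the divisor must be adjusted.
With modified divisor 1800: modified quotas Ashgrove 6.526, Rivermont 2.601, Claybrook 1.152, Stonebridge 4.323, Pinehurst 4.078, Millford 2.851, Oakdale 7.065, Fernley 2.780.
Rounding down: Ashgrove 6, Rivermont 2, Claybrook 1, Stonebridge 4, Pinehurst 4, Millford 2, Oakdale 7, Fernley 2 (total 28).
Fernley receives 2.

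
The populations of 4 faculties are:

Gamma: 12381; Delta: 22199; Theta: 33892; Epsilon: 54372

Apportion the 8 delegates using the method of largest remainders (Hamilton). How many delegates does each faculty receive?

Gamma 1, Delta 1, Theta 2, Epsilon 4

Total 122844; standard divisor 122844/8 ≈ 15355.5.
Standard quotas: Gamma 0.8063, Delta 1.4457, Theta 2.2072, Epsilon 3.5409.
Lower quotas: Gamma 0, Delta 1, Theta 2, Epsilon 3 (sum 6, leaving 2 seats).
Remainders in descending order: Gamma 0.8063, Epsilon 0.5409, Delta 0.4457, Theta 0.2072.
The surplus seats go to Gamma, Epsilon.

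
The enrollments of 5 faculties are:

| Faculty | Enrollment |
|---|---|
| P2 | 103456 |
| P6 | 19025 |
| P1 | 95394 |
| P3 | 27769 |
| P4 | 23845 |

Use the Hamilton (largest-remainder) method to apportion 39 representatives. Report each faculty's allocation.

P2 15, P6 3, P1 14, P3 4, P4 3

Total 269489; standard divisor 269489/39 ≈ 6909.974.
Standard quotas: P2 14.9720, P6 2.7533, P1 13.8053, P3 4.0187, P4 3.4508.
Lower quotas: P2 14, P6 2, P1 13, P3 4, P4 3 (sum 36, leaving 3 seats).
Remainders in descending order: P2 0.9720, P1 0.8053, P6 0.7533, P4 0.4508, P3 0.0187.
Largest remainders: P2, P1, P6 receive the extra seats.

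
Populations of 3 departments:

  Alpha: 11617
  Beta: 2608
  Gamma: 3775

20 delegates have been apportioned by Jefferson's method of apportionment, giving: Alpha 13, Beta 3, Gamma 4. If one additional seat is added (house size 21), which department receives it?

Alpha

Priority for the next seat is population ÷ (current seats + 1).
Priorities: Alpha 829.786, Beta 652.000, Gamma 755.000.
Highest priority: Alpha.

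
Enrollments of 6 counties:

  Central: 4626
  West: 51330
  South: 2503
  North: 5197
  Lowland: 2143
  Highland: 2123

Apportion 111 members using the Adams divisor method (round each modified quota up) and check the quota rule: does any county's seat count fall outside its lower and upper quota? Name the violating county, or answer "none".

West

Standard quotas: Central 7.560, West 83.885, South 4.090, North 8.493, Lowland 3.502, Highland 3.469.
Adams allocation: Central 8, West 82, South 4, North 9, Lowland 4, Highland 4.
West has quota 83.885 (lower 83, upper 84) but receives 82 — outside the quota interval.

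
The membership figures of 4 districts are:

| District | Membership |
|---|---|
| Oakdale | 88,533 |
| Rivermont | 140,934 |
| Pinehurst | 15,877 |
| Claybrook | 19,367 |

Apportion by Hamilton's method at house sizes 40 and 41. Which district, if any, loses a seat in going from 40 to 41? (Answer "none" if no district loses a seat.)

At 40 seats: Oakdale 13, Rivermont 21, Pinehurst 3, Claybrook 3.
At 41 seats: Oakdale 14, Rivermont 22, Pinehurst 2, Claybrook 3.
Pinehurst drops from 3 to 2.

Pinehurst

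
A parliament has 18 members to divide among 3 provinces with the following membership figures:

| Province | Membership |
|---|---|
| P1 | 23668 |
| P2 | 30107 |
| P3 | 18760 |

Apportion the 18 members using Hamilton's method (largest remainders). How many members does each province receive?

Total 72535; standard divisor 72535/18 ≈ 4029.722.
Standard quotas: P1 5.8734, P2 7.4712, P3 4.6554.
Lower quotas: P1 5, P2 7, P3 4 (sum 16, leaving 2 seats).
Remainders in descending order: P1 0.8734, P3 0.6554, P2 0.4712.
The surplus seats go to P1, P3.

P1 6; P2 7; P3 5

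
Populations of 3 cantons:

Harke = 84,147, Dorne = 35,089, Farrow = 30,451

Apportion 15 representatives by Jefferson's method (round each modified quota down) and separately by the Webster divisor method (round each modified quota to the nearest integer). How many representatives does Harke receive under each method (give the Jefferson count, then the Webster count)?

Jefferson: Harke 9, Dorne 3, Farrow 3.
Webster: Harke 8, Dorne 4, Farrow 3.
Harke gets 9 under Jefferson and 8 under Webster.

9 and 8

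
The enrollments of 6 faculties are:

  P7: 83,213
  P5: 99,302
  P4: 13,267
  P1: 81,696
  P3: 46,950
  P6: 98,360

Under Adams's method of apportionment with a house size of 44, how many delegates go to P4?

Standard divisor 422788/44 ≈ 9608.818; standard quotas: P7 8.660, P5 10.334, P4 1.381, P1 8.502, P3 4.886, P6 10.236.
Rounding up gives 9, 11, 2, 9, 5, 11 = 47 seats, so the divisor must be adjusted.
With modified divisor 10300: modified quotas P7 8.079, P5 9.641, P4 1.288, P1 7.932, P3 4.558, P6 9.550.
Rounding up: P7 9, P5 10, P4 2, P1 8, P3 5, P6 10 (total 44).
P4 receives 2.

2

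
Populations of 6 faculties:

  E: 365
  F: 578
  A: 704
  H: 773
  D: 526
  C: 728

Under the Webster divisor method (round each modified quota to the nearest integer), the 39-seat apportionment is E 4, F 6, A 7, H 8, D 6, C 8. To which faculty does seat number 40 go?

Priority for the next seat is population ÷ (current seats + 0.5).
Priorities: E 81.111, F 88.923, A 93.867, H 90.941, D 80.923, C 85.647.
Highest priority: A.

A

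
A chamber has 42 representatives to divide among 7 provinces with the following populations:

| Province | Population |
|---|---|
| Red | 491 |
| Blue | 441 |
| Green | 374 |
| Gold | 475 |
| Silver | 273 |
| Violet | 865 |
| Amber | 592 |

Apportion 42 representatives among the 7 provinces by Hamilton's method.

The standard divisor is 3511/42 ≈ 83.595.
Standard quotas: Red 5.874, Blue 5.275, Green 4.474, Gold 5.682, Silver 3.266, Violet 10.347, Amber 7.082.
Lower quotas: Red 5, Blue 5, Green 4, Gold 5, Silver 3, Violet 10, Amber 7 (sum 39, leaving 3 seats).
Remainders in descending order: Red 0.874, Gold 0.682, Green 0.474, Violet 0.347, Blue 0.275, Silver 0.266, Amber 0.082.
The surplus seats go to Red, Gold, Green.

Red: 6; Blue: 5; Green: 5; Gold: 6; Silver: 3; Violet: 10; Amber: 7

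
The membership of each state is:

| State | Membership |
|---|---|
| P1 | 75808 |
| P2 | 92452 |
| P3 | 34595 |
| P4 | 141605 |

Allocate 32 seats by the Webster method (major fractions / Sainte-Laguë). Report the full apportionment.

P1 7; P2 9; P3 3; P4 13

Standard divisor 344460/32 ≈ 10764.375; standard quotas: P1 7.042, P2 8.589, P3 3.214, P4 13.155.
Rounding to the nearest integer gives P1 7, P2 9, P3 3, P4 13 — total 32, matching the house size, so no adjustment is needed.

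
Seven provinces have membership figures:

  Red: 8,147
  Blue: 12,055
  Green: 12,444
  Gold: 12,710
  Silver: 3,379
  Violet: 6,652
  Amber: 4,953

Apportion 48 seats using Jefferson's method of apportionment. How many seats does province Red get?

7

Standard divisor 60340/48 ≈ 1257.083; standard quotas: Red 6.481, Blue 9.590, Green 9.899, Gold 10.111, Silver 2.688, Violet 5.292, Amber 3.940.
Rounding down gives 6, 9, 9, 10, 2, 5, 3 = 44 seats, so the divisor must be adjusted.
With modified divisor 1160: modified quotas Red 7.023, Blue 10.392, Green 10.728, Gold 10.957, Silver 2.913, Violet 5.734, Amber 4.270.
Rounding down: Red 7, Blue 10, Green 10, Gold 10, Silver 2, Violet 5, Amber 4 (total 48).
Red receives 7.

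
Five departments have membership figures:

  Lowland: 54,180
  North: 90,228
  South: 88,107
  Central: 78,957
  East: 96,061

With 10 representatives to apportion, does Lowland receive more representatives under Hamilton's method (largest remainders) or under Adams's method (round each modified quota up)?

Adams

Hamilton: Lowland 1, North 2, South 2, Central 2, East 3.
Adams: Lowland 2, North 2, South 2, Central 2, East 2.
Lowland gets 1 under Hamilton and 2 under Adams.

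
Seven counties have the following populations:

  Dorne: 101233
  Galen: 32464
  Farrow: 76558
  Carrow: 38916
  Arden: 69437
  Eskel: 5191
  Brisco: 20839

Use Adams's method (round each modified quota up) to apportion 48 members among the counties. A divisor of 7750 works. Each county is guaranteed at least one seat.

Dorne 14; Galen 5; Farrow 10; Carrow 6; Arden 9; Eskel 1; Brisco 3

With modified divisor 7750: modified quotas Dorne 13.062, Galen 4.189, Farrow 9.878, Carrow 5.021, Arden 8.960, Eskel 0.670, Brisco 2.689.
Rounding up: Dorne 14, Galen 5, Farrow 10, Carrow 6, Arden 9, Eskel 1, Brisco 3 (total 48).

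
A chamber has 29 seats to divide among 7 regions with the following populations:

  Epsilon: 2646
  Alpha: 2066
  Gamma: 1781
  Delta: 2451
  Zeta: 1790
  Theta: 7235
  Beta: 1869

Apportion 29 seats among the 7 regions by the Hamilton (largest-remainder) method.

Total 19838; standard divisor 19838/29 ≈ 684.069.
Standard quotas: Epsilon 3.8680, Alpha 3.0202, Gamma 2.6035, Delta 3.5830, Zeta 2.6167, Theta 10.5764, Beta 2.7322.
Lower quotas: Epsilon 3, Alpha 3, Gamma 2, Delta 3, Zeta 2, Theta 10, Beta 2 (sum 25, leaving 4 seats).
Remainders in descending order: Epsilon 0.8680, Beta 0.7322, Zeta 0.6167, Gamma 0.6035, Delta 0.5830, Theta 0.5764, Alpha 0.0202.
The surplus seats go to Epsilon, Beta, Zeta, Gamma.

Epsilon: 4; Alpha: 3; Gamma: 3; Delta: 3; Zeta: 3; Theta: 10; Beta: 3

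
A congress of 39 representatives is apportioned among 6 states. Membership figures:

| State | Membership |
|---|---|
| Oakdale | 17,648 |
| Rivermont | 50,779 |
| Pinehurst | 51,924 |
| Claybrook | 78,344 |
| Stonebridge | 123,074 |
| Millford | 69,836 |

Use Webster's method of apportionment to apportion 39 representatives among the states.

Standard divisor 391605/39 ≈ 10041.154; standard quotas: Oakdale 1.758, Rivermont 5.057, Pinehurst 5.171, Claybrook 7.802, Stonebridge 12.257, Millford 6.955.
Rounding to the nearest integer gives Oakdale 2, Rivermont 5, Pinehurst 5, Claybrook 8, Stonebridge 12, Millford 7 — total 39, matching the house size, so no adjustment is needed.

Oakdale 2, Rivermont 5, Pinehurst 5, Claybrook 8, Stonebridge 12, Millford 7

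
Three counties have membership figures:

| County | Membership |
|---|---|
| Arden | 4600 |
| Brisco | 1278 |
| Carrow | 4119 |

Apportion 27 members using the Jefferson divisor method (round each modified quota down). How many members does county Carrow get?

Standard divisor 9997/27 ≈ 370.259; standard quotas: Arden 12.424, Brisco 3.452, Carrow 11.125.
Rounding down gives 12, 3, 11 = 26 seats, so the divisor must be adjusted.
With modified divisor 350: modified quotas Arden 13.143, Brisco 3.651, Carrow 11.769.
Rounding down: Arden 13, Brisco 3, Carrow 11 (total 27).
Carrow receives 11.

11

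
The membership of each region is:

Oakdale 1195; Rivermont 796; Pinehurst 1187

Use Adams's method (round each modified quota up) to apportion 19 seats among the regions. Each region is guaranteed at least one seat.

Standard divisor 3178/19 ≈ 167.263; standard quotas: Oakdale 7.144, Rivermont 4.759, Pinehurst 7.097.
Rounding up gives 8, 5, 8 = 21 seats, so the divisor must be adjusted.
With modified divisor 180: modified quotas Oakdale 6.639, Rivermont 4.422, Pinehurst 6.594.
Rounding up: Oakdale 7, Rivermont 5, Pinehurst 7 (total 19).

Oakdale: 7, Rivermont: 5, Pinehurst: 7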